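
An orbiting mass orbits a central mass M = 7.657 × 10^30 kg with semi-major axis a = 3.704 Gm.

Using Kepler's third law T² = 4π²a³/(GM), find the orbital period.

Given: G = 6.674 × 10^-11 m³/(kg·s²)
M = 7.657 × 10^30 kg
GM = G × M = 6.674 × 10^-11 × 7.657 × 10^30 = 5.11028 × 10^20 m³/s²
a = 3.704 Gm = 3.704 × 10^9 m
a³ = 5.08175 × 10^28 m³
T = 2π √(a³/GM) = 2π √((5.08175 × 10^28) / (5.11028 × 10^20)) = 2π × 9972.04 s
T = 62656.2 s ≈ 17.4 hours

Final answer: 17.4 hours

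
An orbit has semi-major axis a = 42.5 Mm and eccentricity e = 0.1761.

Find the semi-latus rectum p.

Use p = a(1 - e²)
a = 42.5 Mm = 4.25 × 10^7 m
e = 0.1761,  e² = 0.0310112,  1 − e² = 0.968989
p = a(1 − e²) = 4.25 × 10^7 m × 0.968989 = 4.1182 × 10^7 m ≈ 41.18 Mm

Final answer: p = 41.18 Mm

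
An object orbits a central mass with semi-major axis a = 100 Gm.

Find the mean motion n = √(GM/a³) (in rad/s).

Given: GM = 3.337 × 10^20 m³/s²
a = 100 Gm = 1 × 10^11 m
GM = 3.337 × 10^20 m³/s²
a³ = 1 × 10^33 m³
GM/a³ = (3.337 × 10^20) / (1 × 10^33) = 3.337 × 10^-13 s⁻²
n = √(GM/a³) = 5.77668 × 10^-7 rad/s ≈ 5.777 × 10^-7 rad/s

Final answer: n = 5.777 × 10^-7 rad/s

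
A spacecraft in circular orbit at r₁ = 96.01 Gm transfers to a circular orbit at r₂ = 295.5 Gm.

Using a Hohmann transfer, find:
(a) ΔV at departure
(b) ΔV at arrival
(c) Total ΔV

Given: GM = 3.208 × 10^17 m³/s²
r₁ = 96.01 Gm = 9.601 × 10^10 m
r₂ = 295.5 Gm = 2.955 × 10^11 m
GM = 3.208 × 10^17 m³/s²
Transfer ellipse: a_t = (r₁ + r₂)/2 = 1.95755 × 10^11 m
Circular speed at r₁: v₁ = √(GM/r₁) = 1827.93 m/s
Transfer speed at r₁ (periapsis): v₁ₜ = √(GM(2/r₁ − 1/a_t)) = 2245.85 m/s
(a) ΔV₁ = v₁ₜ − v₁ = 417.925 m/s ≈ 417.9 m/s
Circular speed at r₂: v₂ = √(GM/r₂) = 1041.93 m/s
Transfer speed at r₂ (apoapsis): v₂ₜ = √(GM(2/r₂ − 1/a_t)) = 729.693 m/s
(b) ΔV₂ = v₂ − v₂ₜ = 312.237 m/s ≈ 312.2 m/s
(c) ΔV_total = ΔV₁ + ΔV₂ = 730.162 m/s ≈ 730.2 m/s

Final answer:
(a) ΔV₁ = 417.9 m/s
(b) ΔV₂ = 312.2 m/s
(c) ΔV_total = 730.2 m/s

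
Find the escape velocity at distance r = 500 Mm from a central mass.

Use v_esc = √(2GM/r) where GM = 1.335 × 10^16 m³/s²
r = 500 Mm = 5 × 10^8 m
GM = 1.335 × 10^16 m³/s²
2GM/r = 2 × (1.335 × 10^16) / (5 × 10^8) = 5.34 × 10^7 m²/s²
v_esc = √(2GM/r) = 7307.53 m/s ≈ 7.308 km/s

Final answer: 7.308 km/s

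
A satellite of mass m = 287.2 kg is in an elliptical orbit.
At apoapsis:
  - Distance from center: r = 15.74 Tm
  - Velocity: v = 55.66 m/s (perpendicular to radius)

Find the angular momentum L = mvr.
r = 15.74 Tm = 1.574 × 10^13 m
v = 55.66 m/s
vr = 55.66 × 1.574 × 10^13 = 8.76088 × 10^14 m²/s
L = m × vr = 287.2 × 8.76088 × 10^14 = 2.51613 × 10^17 kg·m²/s ≈ 2.516 × 10^17 kg·m²/s

Final answer: L = 2.516 × 10^17 kg·m²/s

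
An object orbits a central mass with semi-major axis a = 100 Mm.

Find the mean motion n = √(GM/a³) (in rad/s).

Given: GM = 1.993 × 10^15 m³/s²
a = 100 Mm = 1 × 10^8 m
GM = 1.993 × 10^15 m³/s²
a³ = 1 × 10^24 m³
GM/a³ = (1.993 × 10^15) / (1 × 10^24) = 1.993 × 10^-9 s⁻²
n = √(GM/a³) = 4.4643 × 10^-5 rad/s ≈ 4.464 × 10^-5 rad/s

Final answer: n = 4.464 × 10^-5 rad/s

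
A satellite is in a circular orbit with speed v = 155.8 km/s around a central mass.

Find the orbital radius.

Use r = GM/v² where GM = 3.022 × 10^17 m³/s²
v = 155.8 km/s = 155800 m/s
GM = 3.022 × 10^17 m³/s²
v² = 2.42736 × 10^10 m²/s²
r = GM/v² = (3.022 × 10^17) / (2.42736 × 10^10) = 1.24497 × 10^7 m ≈ 1.245 × 10^7 m

Final answer: 1.245 × 10^7 m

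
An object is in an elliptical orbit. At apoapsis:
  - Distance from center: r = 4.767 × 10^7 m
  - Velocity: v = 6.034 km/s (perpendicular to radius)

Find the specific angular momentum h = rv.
r = 4.767 × 10^7 m
v = 6.034 km/s = 6034 m/s
h = rv = 4.767 × 10^7 × 6034 = 2.87641 × 10^11 m²/s ≈ 2.876 × 10^11 m²/s

Final answer: h = 2.876 × 10^11 m²/s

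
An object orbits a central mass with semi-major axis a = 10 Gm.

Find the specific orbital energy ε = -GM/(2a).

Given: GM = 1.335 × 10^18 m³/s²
a = 10 Gm = 1 × 10^10 m
GM = 1.335 × 10^18 m³/s²
2a = 2 × 10^10 m
ε = −GM/(2a) = -6.675 × 10^7 J/kg ≈ -66.75 MJ/kg

Final answer: -66.75 MJ/kg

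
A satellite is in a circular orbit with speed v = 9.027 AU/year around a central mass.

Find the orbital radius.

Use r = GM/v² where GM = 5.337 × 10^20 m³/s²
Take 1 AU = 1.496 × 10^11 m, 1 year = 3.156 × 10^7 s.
v = 9.027 AU/year = 42789.6 m/s
GM = 5.337 × 10^20 m³/s²
v² = 1.83095 × 10^9 m²/s²
r = GM/v² = (5.337 × 10^20) / (1.83095 × 10^9) = 2.91488 × 10^11 m ≈ 1.948 AU

Final answer: 1.948 AU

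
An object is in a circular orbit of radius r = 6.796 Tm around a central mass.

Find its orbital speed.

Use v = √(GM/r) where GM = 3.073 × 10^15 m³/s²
r = 6.796 Tm = 6.796 × 10^12 m
GM = 3.073 × 10^15 m³/s²
GM/r = (3.073 × 10^15) / (6.796 × 10^12) = 452.178 m²/s²
v = √(GM/r) = 21.2645 m/s ≈ 21.26 m/s

Final answer: 21.26 m/s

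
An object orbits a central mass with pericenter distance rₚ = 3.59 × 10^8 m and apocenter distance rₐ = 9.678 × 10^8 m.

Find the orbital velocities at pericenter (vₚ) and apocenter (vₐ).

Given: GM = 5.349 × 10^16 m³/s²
rₚ = 3.59 × 10^8 m
rₐ = 9.678 × 10^8 m
GM = 5.349 × 10^16 m³/s²
a = (rₚ + rₐ)/2 = 6.634 × 10^8 m
Vis-viva: v² = GM (2/r − 1/a)
vₚ² = 5.349 × 10^16 × (5.57103 × 10^-9 − 1.50739 × 10^-9) = 2.17364 × 10^8 m²/s²
vₚ = 14743.3 m/s ≈ 14.74 km/s
vₐ² = 5.349 × 10^16 × (2.06654 × 10^-9 − 1.50739 × 10^-9) = 2.99093 × 10^7 m²/s²
vₐ = 5468.94 m/s ≈ 5.469 km/s

Final answer: vₚ = 14.74 km/s, vₐ = 5.469 km/s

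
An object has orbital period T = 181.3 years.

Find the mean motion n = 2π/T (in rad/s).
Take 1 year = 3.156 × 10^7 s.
T = 181.3 years = 5.72183 × 10^9 s
n = 2π / (5.72183 × 10^9 s) = 1.09811 × 10^-9 rad/s ≈ 1.098 × 10^-9 rad/s

Final answer: n = 1.098 × 10^-9 rad/s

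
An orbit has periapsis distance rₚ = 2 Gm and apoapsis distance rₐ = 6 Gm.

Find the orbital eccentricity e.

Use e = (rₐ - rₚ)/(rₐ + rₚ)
rₚ = 2 Gm = 2 × 10^9 m
rₐ = 6 Gm = 6 × 10^9 m
rₐ − rₚ = 4 × 10^9 m
rₐ + rₚ = 8 × 10^9 m
e = (rₐ − rₚ)/(rₐ + rₚ) = 0.5

Final answer: e = 0.5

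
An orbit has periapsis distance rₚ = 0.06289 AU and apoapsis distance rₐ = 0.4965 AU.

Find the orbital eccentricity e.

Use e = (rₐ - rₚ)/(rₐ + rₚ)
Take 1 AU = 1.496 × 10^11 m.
rₚ = 0.06289 AU = 9.40834 × 10^9 m
rₐ = 0.4965 AU = 7.42764 × 10^10 m
rₐ − rₚ = 6.48681 × 10^10 m
rₐ + rₚ = 8.36847 × 10^10 m
e = (rₐ − rₚ)/(rₐ + rₚ) = 0.775148

Final answer: e = 0.7751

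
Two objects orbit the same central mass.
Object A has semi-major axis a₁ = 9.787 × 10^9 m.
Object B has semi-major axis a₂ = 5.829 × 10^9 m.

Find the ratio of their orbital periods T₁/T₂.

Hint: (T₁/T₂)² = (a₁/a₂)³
a₁ = 9.787 × 10^9 m
a₂ = 5.829 × 10^9 m
a₁/a₂ = 1.67902
T₁/T₂ = (a₁/a₂)^(3/2) = (1.67902)^1.5 = 2.17562

Final answer: T₁/T₂ = 2.176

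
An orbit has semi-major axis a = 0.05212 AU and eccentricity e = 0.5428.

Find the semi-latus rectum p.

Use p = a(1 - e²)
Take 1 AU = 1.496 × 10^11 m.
a = 0.05212 AU = 7.79715 × 10^9 m
e = 0.5428,  e² = 0.294632,  1 − e² = 0.705368
p = a(1 − e²) = 7.79715 × 10^9 m × 0.705368 = 5.49986 × 10^9 m ≈ 0.03676 AU

Final answer: p = 0.03676 AU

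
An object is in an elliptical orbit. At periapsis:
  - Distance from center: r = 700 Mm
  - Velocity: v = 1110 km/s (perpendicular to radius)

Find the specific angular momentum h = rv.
r = 700 Mm = 7 × 10^8 m
v = 1110 km/s = 1.11 × 10^6 m/s
h = rv = 7 × 10^8 × 1.11 × 10^6 = 7.77 × 10^14 m²/s ≈ 7.77 × 10^14 m²/s

Final answer: h = 7.77 × 10^14 m²/s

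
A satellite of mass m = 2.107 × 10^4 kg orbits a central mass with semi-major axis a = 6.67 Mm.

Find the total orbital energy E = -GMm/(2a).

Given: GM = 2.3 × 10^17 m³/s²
a = 6.67 Mm = 6.67 × 10^6 m
GM = 2.3 × 10^17 m³/s²
2a = 1.334 × 10^7 m
GMm = 2.3 × 10^17 × 21070 = 4.8461 × 10^21 m³·kg/s²
E = −GMm/(2a) = -3.63276 × 10^14 J ≈ -363.3 TJ

Final answer: -363.3 TJ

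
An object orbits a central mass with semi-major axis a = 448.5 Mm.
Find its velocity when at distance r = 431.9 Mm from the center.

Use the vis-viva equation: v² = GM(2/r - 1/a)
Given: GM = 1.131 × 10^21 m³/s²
a = 448.5 Mm = 4.485 × 10^8 m
r = 431.9 Mm = 4.319 × 10^8 m
GM = 1.131 × 10^21 m³/s²
2/r − 1/a = 4.6307 × 10^-9 − 2.22965 × 10^-9 = 2.40105 × 10^-9 m⁻¹
v² = GM (2/r − 1/a) = 2.71558 × 10^12 m²/s²
v = 1.6479 × 10^6 m/s ≈ 1648 km/s

Final answer: 1648 km/s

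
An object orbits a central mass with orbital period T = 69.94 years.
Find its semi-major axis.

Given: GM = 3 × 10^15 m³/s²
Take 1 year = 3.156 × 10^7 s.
T = 69.94 years = 2.20731 × 10^9 s
GM = 3 × 10^15 m³/s²
Kepler's third law: a³ = GM T² / (4π²)
T² = 4.8722 × 10^18 s²
a³ = (3 × 10^15) × (4.8722 × 10^18) / (4π²) = 3.70243 × 10^32 m³
a = (a³)^(1/3) = 7.18063 × 10^10 m ≈ 71.81 Gm

Final answer: 71.81 Gm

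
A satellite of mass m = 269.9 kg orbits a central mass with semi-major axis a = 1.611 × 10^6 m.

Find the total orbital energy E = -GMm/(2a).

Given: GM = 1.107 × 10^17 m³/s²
a = 1.611 × 10^6 m
GM = 1.107 × 10^17 m³/s²
2a = 3.222 × 10^6 m
GMm = 1.107 × 10^17 × 269.9 = 2.98779 × 10^19 m³·kg/s²
E = −GMm/(2a) = -9.2731 × 10^12 J ≈ -9.273 TJ

Final answer: -9.273 TJ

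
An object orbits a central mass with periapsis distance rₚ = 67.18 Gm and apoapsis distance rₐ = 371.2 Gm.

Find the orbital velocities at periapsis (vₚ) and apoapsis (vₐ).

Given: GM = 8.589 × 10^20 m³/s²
rₚ = 67.18 Gm = 6.718 × 10^10 m
rₐ = 371.2 Gm = 3.712 × 10^11 m
GM = 8.589 × 10^20 m³/s²
a = (rₚ + rₐ)/2 = 2.1919 × 10^11 m
Vis-viva: v² = GM (2/r − 1/a)
vₚ² = 8.589 × 10^20 × (2.97708 × 10^-11 − 4.56225 × 10^-12) = 2.16516 × 10^10 m²/s²
vₚ = 147145 m/s ≈ 147.1 km/s
vₐ² = 8.589 × 10^20 × (5.38793 × 10^-12 − 4.56225 × 10^-12) = 7.09176 × 10^8 m²/s²
vₐ = 26630.4 m/s ≈ 26.63 km/s

Final answer: vₚ = 147.1 km/s, vₐ = 26.63 km/s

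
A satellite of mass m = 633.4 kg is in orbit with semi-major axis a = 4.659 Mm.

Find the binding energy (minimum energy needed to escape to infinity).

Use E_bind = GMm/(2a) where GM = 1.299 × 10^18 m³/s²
a = 4.659 Mm = 4.659 × 10^6 m
GM = 1.299 × 10^18 m³/s²
m = 633.4 kg
GMm = 1.299 × 10^18 × 633.4 = 8.22787 × 10^20 m³·kg/s²
2a = 9.318 × 10^6 m
E_bind = GMm/(2a) = 8.83008 × 10^13 J ≈ 88.3 TJ

Final answer: 88.3 TJ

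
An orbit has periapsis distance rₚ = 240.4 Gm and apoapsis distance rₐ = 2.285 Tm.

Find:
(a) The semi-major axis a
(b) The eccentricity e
rₚ = 240.4 Gm = 2.404 × 10^11 m
rₐ = 2.285 Tm = 2.285 × 10^12 m
(a) a = (rₚ + rₐ)/2 = 1.2627 × 10^12 m ≈ 1.263 Tm
(b) e = (rₐ − rₚ)/(rₐ + rₚ) = (2.0446 × 10^12) / (2.5254 × 10^12) = 0.809614

Final answer:
(a) a = 1.263 Tm
(b) e = 0.8096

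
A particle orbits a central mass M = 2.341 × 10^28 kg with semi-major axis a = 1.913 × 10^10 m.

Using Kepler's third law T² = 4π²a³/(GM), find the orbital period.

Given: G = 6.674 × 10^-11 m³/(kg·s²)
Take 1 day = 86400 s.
M = 2.341 × 10^28 kg
GM = G × M = 6.674 × 10^-11 × 2.341 × 10^28 = 1.56238 × 10^18 m³/s²
a = 1.913 × 10^10 m
a³ = 7.00076 × 10^30 m³
T = 2π √(a³/GM) = 2π √((7.00076 × 10^30) / (1.56238 × 10^18)) = 2π × 2.11679 × 10^6 s
T = 1.33002 × 10^7 s ≈ 153.9 days

Final answer: 153.9 days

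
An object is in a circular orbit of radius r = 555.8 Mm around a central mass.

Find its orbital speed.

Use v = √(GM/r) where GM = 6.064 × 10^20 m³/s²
r = 555.8 Mm = 5.558 × 10^8 m
GM = 6.064 × 10^20 m³/s²
GM/r = (6.064 × 10^20) / (5.558 × 10^8) = 1.09104 × 10^12 m²/s²
v = √(GM/r) = 1.04453 × 10^6 m/s ≈ 1045 km/s

Final answer: 1045 km/s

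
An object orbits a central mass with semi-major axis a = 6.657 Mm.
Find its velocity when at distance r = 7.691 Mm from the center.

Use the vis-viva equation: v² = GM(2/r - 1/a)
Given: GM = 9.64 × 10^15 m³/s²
a = 6.657 Mm = 6.657 × 10^6 m
r = 7.691 Mm = 7.691 × 10^6 m
GM = 9.64 × 10^15 m³/s²
2/r − 1/a = 2.60044 × 10^-7 − 1.50218 × 10^-7 = 1.09826 × 10^-7 m⁻¹
v² = GM (2/r − 1/a) = 1.05873 × 10^9 m²/s²
v = 32538.1 m/s ≈ 32.54 km/s

Final answer: 32.54 km/s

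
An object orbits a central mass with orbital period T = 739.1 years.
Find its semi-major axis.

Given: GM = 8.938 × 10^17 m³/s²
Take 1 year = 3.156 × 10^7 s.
T = 739.1 years = 2.3326 × 10^10 s
GM = 8.938 × 10^17 m³/s²
Kepler's third law: a³ = GM T² / (4π²)
T² = 5.44102 × 10^20 s²
a³ = (8.938 × 10^17) × (5.44102 × 10^20) / (4π²) = 1.23186 × 10^37 m³
a = (a³)^(1/3) = 2.30951 × 10^12 m ≈ 2.31 Tm

Final answer: 2.31 Tm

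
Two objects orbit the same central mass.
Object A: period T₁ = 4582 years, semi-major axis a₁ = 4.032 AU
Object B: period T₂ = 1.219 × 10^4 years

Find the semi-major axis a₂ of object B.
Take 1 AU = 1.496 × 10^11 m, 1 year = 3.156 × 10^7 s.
T₁ = 4582 years = 1.44608 × 10^11 s
T₂ = 1.219 × 10^4 years = 3.84716 × 10^11 s
a₁ = 4.032 AU = 6.03187 × 10^11 m
Kepler's third law: (T₂/T₁)² = (a₂/a₁)³  ⇒  a₂ = a₁ (T₂/T₁)^(2/3)
T₂/T₁ = 2.66041
(T₂/T₁)^(2/3) = 1.91999
a₂ = 6.03187 × 10^11 m × 1.91999 = 1.15811 × 10^12 m ≈ 7.741 AU

Final answer: a₂ = 7.741 AU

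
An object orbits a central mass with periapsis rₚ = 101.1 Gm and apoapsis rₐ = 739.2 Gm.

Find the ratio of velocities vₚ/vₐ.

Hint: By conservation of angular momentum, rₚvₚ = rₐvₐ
rₚ = 101.1 Gm = 1.011 × 10^11 m
rₐ = 739.2 Gm = 7.392 × 10^11 m
rₚvₚ = rₐvₐ  ⇒  vₚ/vₐ = rₐ/rₚ
vₚ/vₐ = (7.392 × 10^11) / (1.011 × 10^11) = 7.31157

Final answer: vₚ/vₐ = 7.312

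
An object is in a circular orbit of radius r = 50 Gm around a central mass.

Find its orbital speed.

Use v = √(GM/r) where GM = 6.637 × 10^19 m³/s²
r = 50 Gm = 5 × 10^10 m
GM = 6.637 × 10^19 m³/s²
GM/r = (6.637 × 10^19) / (5 × 10^10) = 1.3274 × 10^9 m²/s²
v = √(GM/r) = 36433.5 m/s ≈ 36.43 km/s

Final answer: 36.43 km/s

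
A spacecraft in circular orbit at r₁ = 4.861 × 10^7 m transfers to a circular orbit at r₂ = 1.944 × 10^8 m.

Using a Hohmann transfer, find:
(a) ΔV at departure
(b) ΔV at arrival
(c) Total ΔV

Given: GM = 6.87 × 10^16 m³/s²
r₁ = 4.861 × 10^7 m
r₂ = 1.944 × 10^8 m
GM = 6.87 × 10^16 m³/s²
Transfer ellipse: a_t = (r₁ + r₂)/2 = 1.21505 × 10^8 m
Circular speed at r₁: v₁ = √(GM/r₁) = 37593.7 m/s
Transfer speed at r₁ (periapsis): v₁ₜ = √(GM(2/r₁ − 1/a_t)) = 47551.8 m/s
(a) ΔV₁ = v₁ₜ − v₁ = 9958.02 m/s ≈ 9.958 km/s
Circular speed at r₂: v₂ = √(GM/r₂) = 18798.8 m/s
Transfer speed at r₂ (apoapsis): v₂ₜ = √(GM(2/r₂ − 1/a_t)) = 11890.4 m/s
(b) ΔV₂ = v₂ − v₂ₜ = 6908.42 m/s ≈ 6.908 km/s
(c) ΔV_total = ΔV₁ + ΔV₂ = 16866.4 m/s ≈ 16.87 km/s

Final answer:
(a) ΔV₁ = 9.958 km/s
(b) ΔV₂ = 6.908 km/s
(c) ΔV_total = 16.87 km/s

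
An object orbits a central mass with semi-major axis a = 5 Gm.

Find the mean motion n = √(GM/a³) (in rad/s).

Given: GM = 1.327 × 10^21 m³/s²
a = 5 Gm = 5 × 10^9 m
GM = 1.327 × 10^21 m³/s²
a³ = 1.25 × 10^29 m³
GM/a³ = (1.327 × 10^21) / (1.25 × 10^29) = 1.0616 × 10^-8 s⁻²
n = √(GM/a³) = 0.000103034 rad/s ≈ 0.000103 rad/s

Final answer: n = 0.000103 rad/s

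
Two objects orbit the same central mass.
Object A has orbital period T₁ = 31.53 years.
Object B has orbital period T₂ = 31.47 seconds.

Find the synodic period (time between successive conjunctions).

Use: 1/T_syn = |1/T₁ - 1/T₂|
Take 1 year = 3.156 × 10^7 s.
T₁ = 31.53 years = 9.95087 × 10^8 s
T₂ = 31.47 seconds
1/T₁ = 1.00494 × 10^-9 s⁻¹
1/T₂ = 0.0317763 s⁻¹
|1/T₁ − 1/T₂| = 0.0317763 s⁻¹
T_syn = 1 / |1/T₁ − 1/T₂| = 31.47 s ≈ 31.47 seconds

Final answer: T_syn = 31.47 seconds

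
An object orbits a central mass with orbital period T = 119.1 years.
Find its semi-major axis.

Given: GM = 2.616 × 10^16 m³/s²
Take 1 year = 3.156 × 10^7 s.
T = 119.1 years = 3.7588 × 10^9 s
GM = 2.616 × 10^16 m³/s²
Kepler's third law: a³ = GM T² / (4π²)
T² = 1.41285 × 10^19 s²
a³ = (2.616 × 10^16) × (1.41285 × 10^19) / (4π²) = 9.36215 × 10^33 m³
a = (a³)^(1/3) = 2.10762 × 10^11 m ≈ 2.108 × 10^11 m

Final answer: 2.108 × 10^11 m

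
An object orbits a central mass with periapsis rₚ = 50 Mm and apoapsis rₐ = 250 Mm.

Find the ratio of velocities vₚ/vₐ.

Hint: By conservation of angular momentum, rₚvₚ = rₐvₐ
rₚ = 50 Mm = 5 × 10^7 m
rₐ = 250 Mm = 2.5 × 10^8 m
rₚvₚ = rₐvₐ  ⇒  vₚ/vₐ = rₐ/rₚ
vₚ/vₐ = (2.5 × 10^8) / (5 × 10^7) = 5

Final answer: vₚ/vₐ = 5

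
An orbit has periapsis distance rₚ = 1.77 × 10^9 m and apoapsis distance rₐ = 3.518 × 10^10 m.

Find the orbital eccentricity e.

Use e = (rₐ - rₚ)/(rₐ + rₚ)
rₚ = 1.77 × 10^9 m
rₐ = 3.518 × 10^10 m
rₐ − rₚ = 3.341 × 10^10 m
rₐ + rₚ = 3.695 × 10^10 m
e = (rₐ − rₚ)/(rₐ + rₚ) = 0.904195

Final answer: e = 0.9042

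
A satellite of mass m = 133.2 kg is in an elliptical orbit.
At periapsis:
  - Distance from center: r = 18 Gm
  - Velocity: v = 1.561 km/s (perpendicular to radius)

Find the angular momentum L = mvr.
r = 18 Gm = 1.8 × 10^10 m
v = 1.561 km/s = 1561 m/s
vr = 1561 × 1.8 × 10^10 = 2.8098 × 10^13 m²/s
L = m × vr = 133.2 × 2.8098 × 10^13 = 3.74265 × 10^15 kg·m²/s ≈ 3.743 × 10^15 kg·m²/s

Final answer: L = 3.743 × 10^15 kg·m²/s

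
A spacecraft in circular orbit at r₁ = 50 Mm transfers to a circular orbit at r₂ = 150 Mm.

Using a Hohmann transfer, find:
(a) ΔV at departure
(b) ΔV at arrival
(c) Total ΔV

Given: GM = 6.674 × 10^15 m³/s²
r₁ = 50 Mm = 5 × 10^7 m
r₂ = 150 Mm = 1.5 × 10^8 m
GM = 6.674 × 10^15 m³/s²
Transfer ellipse: a_t = (r₁ + r₂)/2 = 1 × 10^8 m
Circular speed at r₁: v₁ = √(GM/r₁) = 11553.4 m/s
Transfer speed at r₁ (periapsis): v₁ₜ = √(GM(2/r₁ − 1/a_t)) = 14149.9 m/s
(a) ΔV₁ = v₁ₜ − v₁ = 2596.56 m/s ≈ 2.597 km/s
Circular speed at r₂: v₂ = √(GM/r₂) = 6670.33 m/s
Transfer speed at r₂ (apoapsis): v₂ₜ = √(GM(2/r₂ − 1/a_t)) = 4716.64 m/s
(b) ΔV₂ = v₂ − v₂ₜ = 1953.7 m/s ≈ 1.954 km/s
(c) ΔV_total = ΔV₁ + ΔV₂ = 4550.25 m/s ≈ 4.55 km/s

Final answer:
(a) ΔV₁ = 2.597 km/s
(b) ΔV₂ = 1.954 km/s
(c) ΔV_total = 4.55 km/s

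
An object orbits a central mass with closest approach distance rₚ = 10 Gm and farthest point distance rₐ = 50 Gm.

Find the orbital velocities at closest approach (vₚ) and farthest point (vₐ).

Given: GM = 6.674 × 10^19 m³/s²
rₚ = 10 Gm = 1 × 10^10 m
rₐ = 50 Gm = 5 × 10^10 m
GM = 6.674 × 10^19 m³/s²
a = (rₚ + rₐ)/2 = 3 × 10^10 m
Vis-viva: v² = GM (2/r − 1/a)
vₚ² = 6.674 × 10^19 × (2 × 10^-10 − 3.33333 × 10^-11) = 1.11233 × 10^10 m²/s²
vₚ = 105467 m/s ≈ 105.5 km/s
vₐ² = 6.674 × 10^19 × (4 × 10^-11 − 3.33333 × 10^-11) = 4.44933 × 10^8 m²/s²
vₐ = 21093.4 m/s ≈ 21.09 km/s

Final answer: vₚ = 105.5 km/s, vₐ = 21.09 km/s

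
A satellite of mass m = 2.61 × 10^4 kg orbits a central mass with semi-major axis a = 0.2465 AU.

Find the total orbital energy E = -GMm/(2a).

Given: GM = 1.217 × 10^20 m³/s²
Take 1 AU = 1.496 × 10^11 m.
a = 0.2465 AU = 3.68764 × 10^10 m
GM = 1.217 × 10^20 m³/s²
2a = 7.37528 × 10^10 m
GMm = 1.217 × 10^20 × 26100 = 3.17637 × 10^24 m³·kg/s²
E = −GMm/(2a) = -4.30678 × 10^13 J ≈ -43.07 TJ

Final answer: -43.07 TJ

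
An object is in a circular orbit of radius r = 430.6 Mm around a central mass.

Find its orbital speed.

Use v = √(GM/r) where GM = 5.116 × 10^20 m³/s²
r = 430.6 Mm = 4.306 × 10^8 m
GM = 5.116 × 10^20 m³/s²
GM/r = (5.116 × 10^20) / (4.306 × 10^8) = 1.18811 × 10^12 m²/s²
v = √(GM/r) = 1.09 × 10^6 m/s ≈ 1090 km/s

Final answer: 1090 km/s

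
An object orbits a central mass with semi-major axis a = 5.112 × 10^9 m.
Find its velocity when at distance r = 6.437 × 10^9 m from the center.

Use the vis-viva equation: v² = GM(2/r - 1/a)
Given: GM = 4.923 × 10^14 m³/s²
a = 5.112 × 10^9 m
r = 6.437 × 10^9 m
GM = 4.923 × 10^14 m³/s²
2/r − 1/a = 3.10704 × 10^-10 − 1.95618 × 10^-10 = 1.15086 × 10^-10 m⁻¹
v² = GM (2/r − 1/a) = 56656.6 m²/s²
v = 238.027 m/s ≈ 238 m/s

Final answer: 238 m/s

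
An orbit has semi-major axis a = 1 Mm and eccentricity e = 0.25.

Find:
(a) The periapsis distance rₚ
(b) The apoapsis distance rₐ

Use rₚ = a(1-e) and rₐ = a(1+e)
a = 1 Mm = 1 × 10^6 m
e = 0.25:  1 − e = 0.75,  1 + e = 1.25
(a) rₚ = a(1 − e) = 1 × 10^6 m × 0.75 = 750000 m ≈ 750 km
(b) rₐ = a(1 + e) = 1 × 10^6 m × 1.25 = 1.25 × 10^6 m ≈ 1.25 Mm

Final answer:
(a) rₚ = 750 km
(b) rₐ = 1.25 Mm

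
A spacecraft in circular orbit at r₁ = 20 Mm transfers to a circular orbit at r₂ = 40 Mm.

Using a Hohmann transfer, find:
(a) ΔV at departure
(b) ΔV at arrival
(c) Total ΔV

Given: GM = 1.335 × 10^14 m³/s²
r₁ = 20 Mm = 2 × 10^7 m
r₂ = 40 Mm = 4 × 10^7 m
GM = 1.335 × 10^14 m³/s²
Transfer ellipse: a_t = (r₁ + r₂)/2 = 3 × 10^7 m
Circular speed at r₁: v₁ = √(GM/r₁) = 2583.6 m/s
Transfer speed at r₁ (periapsis): v₁ₜ = √(GM(2/r₁ − 1/a_t)) = 2983.29 m/s
(a) ΔV₁ = v₁ₜ − v₁ = 399.685 m/s ≈ 399.7 m/s
Circular speed at r₂: v₂ = √(GM/r₂) = 1826.88 m/s
Transfer speed at r₂ (apoapsis): v₂ₜ = √(GM(2/r₂ − 1/a_t)) = 1491.64 m/s
(b) ΔV₂ = v₂ − v₂ₜ = 335.239 m/s ≈ 335.2 m/s
(c) ΔV_total = ΔV₁ + ΔV₂ = 734.924 m/s ≈ 734.9 m/s

Final answer:
(a) ΔV₁ = 399.7 m/s
(b) ΔV₂ = 335.2 m/s
(c) ΔV_total = 734.9 m/s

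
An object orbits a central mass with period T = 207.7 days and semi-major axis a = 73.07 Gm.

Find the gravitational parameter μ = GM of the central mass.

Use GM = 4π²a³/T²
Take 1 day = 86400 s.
T = 207.7 days = 1.79453 × 10^7 s
a = 73.07 Gm = 7.307 × 10^10 m
a³ = 3.90137 × 10^32 m³
T² = 3.22033 × 10^14 s²
GM = 4π² × (3.90137 × 10^32) / (3.22033 × 10^14) = 4.78274 × 10^19 m³/s²
GM ≈ 4.783 × 10^19 m³/s²

Final answer: GM = 4.783 × 10^19 m³/s²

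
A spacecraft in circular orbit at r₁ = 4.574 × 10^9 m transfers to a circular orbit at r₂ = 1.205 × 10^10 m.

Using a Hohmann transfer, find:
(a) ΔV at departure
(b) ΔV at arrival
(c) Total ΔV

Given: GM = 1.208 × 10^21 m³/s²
r₁ = 4.574 × 10^9 m
r₂ = 1.205 × 10^10 m
GM = 1.208 × 10^21 m³/s²
Transfer ellipse: a_t = (r₁ + r₂)/2 = 8.312 × 10^9 m
Circular speed at r₁: v₁ = √(GM/r₁) = 513908 m/s
Transfer speed at r₁ (periapsis): v₁ₜ = √(GM(2/r₁ − 1/a_t)) = 618766 m/s
(a) ΔV₁ = v₁ₜ − v₁ = 104858 m/s ≈ 104.9 km/s
Circular speed at r₂: v₂ = √(GM/r₂) = 316621 m/s
Transfer speed at r₂ (apoapsis): v₂ₜ = √(GM(2/r₂ − 1/a_t)) = 234874 m/s
(b) ΔV₂ = v₂ − v₂ₜ = 81747 m/s ≈ 81.75 km/s
(c) ΔV_total = ΔV₁ + ΔV₂ = 186605 m/s ≈ 186.6 km/s

Final answer:
(a) ΔV₁ = 104.9 km/s
(b) ΔV₂ = 81.75 km/s
(c) ΔV_total = 186.6 km/s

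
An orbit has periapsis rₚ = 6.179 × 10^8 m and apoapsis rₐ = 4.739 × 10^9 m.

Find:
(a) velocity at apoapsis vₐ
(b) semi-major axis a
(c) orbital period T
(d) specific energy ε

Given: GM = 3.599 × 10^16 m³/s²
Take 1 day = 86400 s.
rₚ = 6.179 × 10^8 m
rₐ = 4.739 × 10^9 m
GM = 3.599 × 10^16 m³/s²
a = (rₚ + rₐ)/2 = 2.67845 × 10^9 m
e = (rₐ − rₚ)/(rₐ + rₚ) = (4.1211 × 10^9) / (5.3569 × 10^9) = 0.769307
(a) vₐ² = GM (2/rₐ − 1/a) = 3.599 × 10^16 × (4.2203 × 10^-10 − 3.7335 × 10^-10) = 1.75198 × 10^6 m²/s²;  vₐ = 1323.62 m/s ≈ 1.324 km/s
(b) a = 2.67845 × 10^9 m ≈ 2.678 × 10^9 m
(c) a³ = 1.92155 × 10^28 m³;  T = 2π √(a³/GM) = 2π × 730692 s = 4.59107 × 10^6 s ≈ 53.14 days
(d) 2a = 5.3569 × 10^9 m;  ε = −GM/(2a) = -6.71844 × 10^6 J/kg ≈ -6.718 MJ/kg

Final answer:
(a) velocity at apoapsis vₐ = 1.324 km/s
(b) semi-major axis a = 2.678 × 10^9 m
(c) orbital period T = 53.14 days
(d) specific energy ε = -6.718 MJ/kg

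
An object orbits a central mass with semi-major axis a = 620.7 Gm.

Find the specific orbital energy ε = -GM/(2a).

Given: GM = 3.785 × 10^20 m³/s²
a = 620.7 Gm = 6.207 × 10^11 m
GM = 3.785 × 10^20 m³/s²
2a = 1.2414 × 10^12 m
ε = −GM/(2a) = -3.04898 × 10^8 J/kg ≈ -304.9 MJ/kg

Final answer: -304.9 MJ/kg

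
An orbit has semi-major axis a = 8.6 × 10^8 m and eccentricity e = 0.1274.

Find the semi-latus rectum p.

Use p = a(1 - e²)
a = 8.6 × 10^8 m
e = 0.1274,  e² = 0.0162308,  1 − e² = 0.983769
p = a(1 − e²) = 8.6 × 10^8 m × 0.983769 = 8.46042 × 10^8 m ≈ 8.46 × 10^8 m

Final answer: p = 8.46 × 10^8 m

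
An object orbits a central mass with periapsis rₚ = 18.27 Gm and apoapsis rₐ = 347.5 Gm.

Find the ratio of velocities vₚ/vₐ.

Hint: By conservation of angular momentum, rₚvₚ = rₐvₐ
rₚ = 18.27 Gm = 1.827 × 10^10 m
rₐ = 347.5 Gm = 3.475 × 10^11 m
rₚvₚ = rₐvₐ  ⇒  vₚ/vₐ = rₐ/rₚ
vₚ/vₐ = (3.475 × 10^11) / (1.827 × 10^10) = 19.0203

Final answer: vₚ/vₐ = 19.02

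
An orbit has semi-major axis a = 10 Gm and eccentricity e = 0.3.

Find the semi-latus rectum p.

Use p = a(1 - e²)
a = 10 Gm = 1 × 10^10 m
e = 0.3,  e² = 0.09,  1 − e² = 0.91
p = a(1 − e²) = 1 × 10^10 m × 0.91 = 9.1 × 10^9 m ≈ 9.1 Gm

Final answer: p = 9.1 Gm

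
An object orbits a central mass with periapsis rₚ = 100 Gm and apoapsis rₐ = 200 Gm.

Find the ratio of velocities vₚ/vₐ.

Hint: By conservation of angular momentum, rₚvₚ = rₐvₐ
rₚ = 100 Gm = 1 × 10^11 m
rₐ = 200 Gm = 2 × 10^11 m
rₚvₚ = rₐvₐ  ⇒  vₚ/vₐ = rₐ/rₚ
vₚ/vₐ = (2 × 10^11) / (1 × 10^11) = 2

Final answer: vₚ/vₐ = 2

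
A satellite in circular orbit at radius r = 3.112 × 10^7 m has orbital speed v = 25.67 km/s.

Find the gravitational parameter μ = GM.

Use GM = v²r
r = 3.112 × 10^7 m
v = 25.67 km/s = 25670 m/s
v² = 6.58949 × 10^8 m²/s²
GM = v²r = 6.58949 × 10^8 × 3.112 × 10^7 = 2.05065 × 10^16 m³/s²
GM ≈ 2.051 × 10^16 m³/s²

Final answer: GM = 2.051 × 10^16 m³/s²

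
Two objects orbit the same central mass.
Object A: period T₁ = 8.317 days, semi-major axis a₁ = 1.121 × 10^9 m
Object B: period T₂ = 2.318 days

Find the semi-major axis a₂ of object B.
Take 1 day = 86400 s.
T₁ = 8.317 days = 718589 s
T₂ = 2.318 days = 200275 s
a₁ = 1.121 × 10^9 m
Kepler's third law: (T₂/T₁)² = (a₂/a₁)³  ⇒  a₂ = a₁ (T₂/T₁)^(2/3)
T₂/T₁ = 0.278706
(T₂/T₁)^(2/3) = 0.426676
a₂ = 1.121 × 10^9 m × 0.426676 = 4.78303 × 10^8 m ≈ 4.783 × 10^8 m

Final answer: a₂ = 4.783 × 10^8 m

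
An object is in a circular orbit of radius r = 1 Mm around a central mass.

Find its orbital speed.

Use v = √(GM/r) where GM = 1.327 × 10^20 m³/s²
r = 1 Mm = 1 × 10^6 m
GM = 1.327 × 10^20 m³/s²
GM/r = (1.327 × 10^20) / (1 × 10^6) = 1.327 × 10^14 m²/s²
v = √(GM/r) = 1.15195 × 10^7 m/s ≈ 1.152 × 10^4 km/s

Final answer: 1.152 × 10^4 km/s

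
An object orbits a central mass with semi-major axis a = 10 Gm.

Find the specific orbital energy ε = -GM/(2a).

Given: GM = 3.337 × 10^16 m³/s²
a = 10 Gm = 1 × 10^10 m
GM = 3.337 × 10^16 m³/s²
2a = 2 × 10^10 m
ε = −GM/(2a) = -1.6685 × 10^6 J/kg ≈ -1.669 MJ/kg

Final answer: -1.669 MJ/kg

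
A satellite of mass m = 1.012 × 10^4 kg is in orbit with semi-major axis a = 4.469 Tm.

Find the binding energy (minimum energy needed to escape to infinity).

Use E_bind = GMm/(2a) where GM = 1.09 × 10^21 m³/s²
a = 4.469 Tm = 4.469 × 10^12 m
GM = 1.09 × 10^21 m³/s²
m = 1.012 × 10^4 kg
GMm = 1.09 × 10^21 × 10120 = 1.10308 × 10^25 m³·kg/s²
2a = 8.938 × 10^12 m
E_bind = GMm/(2a) = 1.23415 × 10^12 J ≈ 1.234 TJ

Final answer: 1.234 TJ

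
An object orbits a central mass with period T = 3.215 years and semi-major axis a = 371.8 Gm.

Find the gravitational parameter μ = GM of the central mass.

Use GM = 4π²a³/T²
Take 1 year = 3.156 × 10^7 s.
T = 3.215 years = 1.01465 × 10^8 s
a = 371.8 Gm = 3.718 × 10^11 m
a³ = 5.13959 × 10^34 m³
T² = 1.02952 × 10^16 s²
GM = 4π² × (5.13959 × 10^34) / (1.02952 × 10^16) = 1.97084 × 10^20 m³/s²
GM ≈ 1.971 × 10^20 m³/s²

Final answer: GM = 1.971 × 10^20 m³/s²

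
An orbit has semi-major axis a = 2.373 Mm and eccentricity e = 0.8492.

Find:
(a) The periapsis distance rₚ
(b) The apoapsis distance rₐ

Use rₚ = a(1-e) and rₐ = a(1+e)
a = 2.373 Mm = 2.373 × 10^6 m
e = 0.8492:  1 − e = 0.1508,  1 + e = 1.8492
(a) rₚ = a(1 − e) = 2.373 × 10^6 m × 0.1508 = 357848 m ≈ 357.8 km
(b) rₐ = a(1 + e) = 2.373 × 10^6 m × 1.8492 = 4.38815 × 10^6 m ≈ 4.388 Mm

Final answer:
(a) rₚ = 357.8 km
(b) rₐ = 4.388 Mm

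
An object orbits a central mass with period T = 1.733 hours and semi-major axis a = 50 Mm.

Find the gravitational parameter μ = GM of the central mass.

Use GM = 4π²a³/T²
T = 1.733 hours = 6238.8 s
a = 50 Mm = 5 × 10^7 m
a³ = 1.25 × 10^23 m³
T² = 3.89226 × 10^7 s²
GM = 4π² × (1.25 × 10^23) / (3.89226 × 10^7) = 1.26785 × 10^17 m³/s²
GM ≈ 1.268 × 10^17 m³/s²

Final answer: GM = 1.268 × 10^17 m³/s²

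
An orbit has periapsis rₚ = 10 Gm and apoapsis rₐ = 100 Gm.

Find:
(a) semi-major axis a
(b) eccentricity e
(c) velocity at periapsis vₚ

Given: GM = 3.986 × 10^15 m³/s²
rₚ = 10 Gm = 1 × 10^10 m
rₐ = 100 Gm = 1 × 10^11 m
GM = 3.986 × 10^15 m³/s²
a = (rₚ + rₐ)/2 = 5.5 × 10^10 m
e = (rₐ − rₚ)/(rₐ + rₚ) = (9 × 10^10) / (1.1 × 10^11) = 0.818182
(a) a = 5.5 × 10^10 m ≈ 55 Gm
(b) e = 0.818182 ≈ 0.8182
(c) vₚ² = GM (2/rₚ − 1/a) = 3.986 × 10^15 × (2 × 10^-10 − 1.81818 × 10^-11) = 724727 m²/s²;  vₚ = 851.309 m/s ≈ 851.3 m/s

Final answer:
(a) semi-major axis a = 55 Gm
(b) eccentricity e = 0.8182
(c) velocity at periapsis vₚ = 851.3 m/s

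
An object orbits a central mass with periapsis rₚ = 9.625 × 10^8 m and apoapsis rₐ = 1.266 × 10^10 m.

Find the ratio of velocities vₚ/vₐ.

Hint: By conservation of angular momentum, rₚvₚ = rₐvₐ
rₚ = 9.625 × 10^8 m
rₐ = 1.266 × 10^10 m
rₚvₚ = rₐvₐ  ⇒  vₚ/vₐ = rₐ/rₚ
vₚ/vₐ = (1.266 × 10^10) / (9.625 × 10^8) = 13.1532

Final answer: vₚ/vₐ = 13.15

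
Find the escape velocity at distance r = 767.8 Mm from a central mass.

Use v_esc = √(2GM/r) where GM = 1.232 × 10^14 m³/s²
r = 767.8 Mm = 7.678 × 10^8 m
GM = 1.232 × 10^14 m³/s²
2GM/r = 2 × (1.232 × 10^14) / (7.678 × 10^8) = 320917 m²/s²
v_esc = √(2GM/r) = 566.495 m/s ≈ 566.5 m/s

Final answer: 566.5 m/s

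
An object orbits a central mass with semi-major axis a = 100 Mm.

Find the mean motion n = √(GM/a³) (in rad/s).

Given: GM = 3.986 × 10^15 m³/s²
a = 100 Mm = 1 × 10^8 m
GM = 3.986 × 10^15 m³/s²
a³ = 1 × 10^24 m³
GM/a³ = (3.986 × 10^15) / (1 × 10^24) = 3.986 × 10^-9 s⁻²
n = √(GM/a³) = 6.31348 × 10^-5 rad/s ≈ 6.313 × 10^-5 rad/s

Final answer: n = 6.313 × 10^-5 rad/s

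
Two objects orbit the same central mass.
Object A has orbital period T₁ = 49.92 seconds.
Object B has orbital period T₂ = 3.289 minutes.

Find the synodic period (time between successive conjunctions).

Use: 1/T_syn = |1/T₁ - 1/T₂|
T₁ = 49.92 seconds
T₂ = 3.289 minutes = 197.34 s
1/T₁ = 0.0200321 s⁻¹
1/T₂ = 0.0050674 s⁻¹
|1/T₁ − 1/T₂| = 0.0149647 s⁻¹
T_syn = 1 / |1/T₁ − 1/T₂| = 66.8241 s ≈ 1.114 minutes

Final answer: T_syn = 1.114 minutes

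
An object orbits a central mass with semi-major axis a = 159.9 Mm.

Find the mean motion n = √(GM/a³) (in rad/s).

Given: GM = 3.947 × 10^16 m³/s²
a = 159.9 Mm = 1.599 × 10^8 m
GM = 3.947 × 10^16 m³/s²
a³ = 4.08832 × 10^24 m³
GM/a³ = (3.947 × 10^16) / (4.08832 × 10^24) = 9.65432 × 10^-9 s⁻²
n = √(GM/a³) = 9.82564 × 10^-5 rad/s ≈ 9.826 × 10^-5 rad/s

Final answer: n = 9.826 × 10^-5 rad/s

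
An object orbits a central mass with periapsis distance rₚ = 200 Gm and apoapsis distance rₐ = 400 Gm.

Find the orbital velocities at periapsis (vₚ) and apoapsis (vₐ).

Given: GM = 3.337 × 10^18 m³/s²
rₚ = 200 Gm = 2 × 10^11 m
rₐ = 400 Gm = 4 × 10^11 m
GM = 3.337 × 10^18 m³/s²
a = (rₚ + rₐ)/2 = 3 × 10^11 m
Vis-viva: v² = GM (2/r − 1/a)
vₚ² = 3.337 × 10^18 × (1 × 10^-11 − 3.33333 × 10^-12) = 2.22467 × 10^7 m²/s²
vₚ = 4716.64 m/s ≈ 4.717 km/s
vₐ² = 3.337 × 10^18 × (5 × 10^-12 − 3.33333 × 10^-12) = 5.56167 × 10^6 m²/s²
vₐ = 2358.32 m/s ≈ 2.358 km/s

Final answer: vₚ = 4.717 km/s, vₐ = 2.358 km/s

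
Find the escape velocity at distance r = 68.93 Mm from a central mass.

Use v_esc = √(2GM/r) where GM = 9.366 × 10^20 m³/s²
r = 68.93 Mm = 6.893 × 10^7 m
GM = 9.366 × 10^20 m³/s²
2GM/r = 2 × (9.366 × 10^20) / (6.893 × 10^7) = 2.71754 × 10^13 m²/s²
v_esc = √(2GM/r) = 5.213 × 10^6 m/s ≈ 5213 km/s

Final answer: 5213 km/s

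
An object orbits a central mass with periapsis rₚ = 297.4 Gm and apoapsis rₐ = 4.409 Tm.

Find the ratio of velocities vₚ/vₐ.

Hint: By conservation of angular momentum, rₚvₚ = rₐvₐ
rₚ = 297.4 Gm = 2.974 × 10^11 m
rₐ = 4.409 Tm = 4.409 × 10^12 m
rₚvₚ = rₐvₐ  ⇒  vₚ/vₐ = rₐ/rₚ
vₚ/vₐ = (4.409 × 10^12) / (2.974 × 10^11) = 14.8252

Final answer: vₚ/vₐ = 14.83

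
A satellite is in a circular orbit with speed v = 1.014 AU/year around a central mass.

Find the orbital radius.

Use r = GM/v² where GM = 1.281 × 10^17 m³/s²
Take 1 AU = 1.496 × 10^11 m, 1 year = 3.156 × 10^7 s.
v = 1.014 AU/year = 4806.54 m/s
GM = 1.281 × 10^17 m³/s²
v² = 2.31028 × 10^7 m²/s²
r = GM/v² = (1.281 × 10^17) / (2.31028 × 10^7) = 5.54478 × 10^9 m ≈ 0.03706 AU

Final answer: 0.03706 AU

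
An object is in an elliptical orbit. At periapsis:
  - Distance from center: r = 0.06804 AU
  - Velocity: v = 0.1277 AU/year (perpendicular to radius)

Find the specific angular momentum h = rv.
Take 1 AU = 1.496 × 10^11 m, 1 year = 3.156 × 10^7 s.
r = 0.06804 AU = 1.01788 × 10^10 m
v = 0.1277 AU/year = 605.321 m/s
h = rv = 1.01788 × 10^10 × 605.321 = 6.16143 × 10^12 m²/s ≈ 6.161 × 10^12 m²/s

Final answer: h = 6.161 × 10^12 m²/s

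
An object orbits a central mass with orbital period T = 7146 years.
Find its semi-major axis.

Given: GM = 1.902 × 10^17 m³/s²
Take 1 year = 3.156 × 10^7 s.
T = 7146 years = 2.25528 × 10^11 s
GM = 1.902 × 10^17 m³/s²
Kepler's third law: a³ = GM T² / (4π²)
T² = 5.08628 × 10^22 s²
a³ = (1.902 × 10^17) × (5.08628 × 10^22) / (4π²) = 2.45048 × 10^38 m³
a = (a³)^(1/3) = 6.25773 × 10^12 m ≈ 6.258 × 10^12 m

Final answer: 6.258 × 10^12 m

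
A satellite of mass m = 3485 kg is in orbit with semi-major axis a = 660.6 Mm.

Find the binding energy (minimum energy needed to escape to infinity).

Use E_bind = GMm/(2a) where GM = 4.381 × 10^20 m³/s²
a = 660.6 Mm = 6.606 × 10^8 m
GM = 4.381 × 10^20 m³/s²
m = 3485 kg
GMm = 4.381 × 10^20 × 3485 = 1.52678 × 10^24 m³·kg/s²
2a = 1.3212 × 10^9 m
E_bind = GMm/(2a) = 1.1556 × 10^15 J ≈ 1.156 PJ

Final answer: 1.156 PJ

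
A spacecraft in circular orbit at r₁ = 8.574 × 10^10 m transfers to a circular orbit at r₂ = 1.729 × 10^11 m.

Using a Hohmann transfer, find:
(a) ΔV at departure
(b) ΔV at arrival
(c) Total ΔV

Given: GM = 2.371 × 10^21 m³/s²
r₁ = 8.574 × 10^10 m
r₂ = 1.729 × 10^11 m
GM = 2.371 × 10^21 m³/s²
Transfer ellipse: a_t = (r₁ + r₂)/2 = 1.2932 × 10^11 m
Circular speed at r₁: v₁ = √(GM/r₁) = 166293 m/s
Transfer speed at r₁ (periapsis): v₁ₜ = √(GM(2/r₁ − 1/a_t)) = 192282 m/s
(a) ΔV₁ = v₁ₜ − v₁ = 25989 m/s ≈ 25.99 km/s
Circular speed at r₂: v₂ = √(GM/r₂) = 117103 m/s
Transfer speed at r₂ (apoapsis): v₂ₜ = √(GM(2/r₂ − 1/a_t)) = 95351.4 m/s
(b) ΔV₂ = v₂ − v₂ₜ = 21751.6 m/s ≈ 21.75 km/s
(c) ΔV_total = ΔV₁ + ΔV₂ = 47740.6 m/s ≈ 47.74 km/s

Final answer:
(a) ΔV₁ = 25.99 km/s
(b) ΔV₂ = 21.75 km/s
(c) ΔV_total = 47.74 km/s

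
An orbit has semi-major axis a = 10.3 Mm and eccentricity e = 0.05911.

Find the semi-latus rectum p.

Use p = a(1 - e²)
a = 10.3 Mm = 1.03 × 10^7 m
e = 0.05911,  e² = 0.00349399,  1 − e² = 0.996506
p = a(1 − e²) = 1.03 × 10^7 m × 0.996506 = 1.0264 × 10^7 m ≈ 10.26 Mm

Final answer: p = 10.26 Mm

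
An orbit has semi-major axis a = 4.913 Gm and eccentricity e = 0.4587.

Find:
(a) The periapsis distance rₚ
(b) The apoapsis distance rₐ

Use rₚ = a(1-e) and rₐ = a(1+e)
a = 4.913 Gm = 4.913 × 10^9 m
e = 0.4587:  1 − e = 0.5413,  1 + e = 1.4587
(a) rₚ = a(1 − e) = 4.913 × 10^9 m × 0.5413 = 2.65941 × 10^9 m ≈ 2.659 Gm
(b) rₐ = a(1 + e) = 4.913 × 10^9 m × 1.4587 = 7.16659 × 10^9 m ≈ 7.167 Gm

Final answer:
(a) rₚ = 2.659 Gm
(b) rₐ = 7.167 Gm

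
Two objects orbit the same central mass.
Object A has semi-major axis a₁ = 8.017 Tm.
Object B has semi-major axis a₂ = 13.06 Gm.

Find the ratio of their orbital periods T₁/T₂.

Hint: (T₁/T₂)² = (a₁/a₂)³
a₁ = 8.017 Tm = 8.017 × 10^12 m
a₂ = 13.06 Gm = 1.306 × 10^10 m
a₁/a₂ = 613.859
T₁/T₂ = (a₁/a₂)^(3/2) = (613.859)^1.5 = 15209.1

Final answer: T₁/T₂ = 1.521 × 10^4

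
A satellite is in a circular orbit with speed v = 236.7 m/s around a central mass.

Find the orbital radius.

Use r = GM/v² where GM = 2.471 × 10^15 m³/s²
v = 236.7 m/s
GM = 2.471 × 10^15 m³/s²
v² = 56026.9 m²/s²
r = GM/v² = (2.471 × 10^15) / 56026.9 = 4.41038 × 10^10 m ≈ 4.41 × 10^10 m

Final answer: 4.41 × 10^10 m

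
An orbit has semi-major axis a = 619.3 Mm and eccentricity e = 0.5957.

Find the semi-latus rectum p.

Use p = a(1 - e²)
a = 619.3 Mm = 6.193 × 10^8 m
e = 0.5957,  e² = 0.354858,  1 − e² = 0.645142
p = a(1 − e²) = 6.193 × 10^8 m × 0.645142 = 3.99536 × 10^8 m ≈ 399.5 Mm

Final answer: p = 399.5 Mm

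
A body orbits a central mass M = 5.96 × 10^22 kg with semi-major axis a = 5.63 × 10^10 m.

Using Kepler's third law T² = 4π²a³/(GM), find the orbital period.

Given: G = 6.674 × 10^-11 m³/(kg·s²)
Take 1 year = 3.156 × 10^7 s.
M = 5.96 × 10^22 kg
GM = G × M = 6.674 × 10^-11 × 5.96 × 10^22 = 3.9777 × 10^12 m³/s²
a = 5.63 × 10^10 m
a³ = 1.78454 × 10^32 m³
T = 2π √(a³/GM) = 2π √((1.78454 × 10^32) / (3.9777 × 10^12)) = 2π × 6.69802 × 10^9 s
T = 4.20849 × 10^10 s ≈ 1333 years

Final answer: 1333 years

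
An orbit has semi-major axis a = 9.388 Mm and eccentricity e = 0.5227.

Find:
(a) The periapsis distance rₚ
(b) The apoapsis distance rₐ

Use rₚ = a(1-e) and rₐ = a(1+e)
a = 9.388 Mm = 9.388 × 10^6 m
e = 0.5227:  1 − e = 0.4773,  1 + e = 1.5227
(a) rₚ = a(1 − e) = 9.388 × 10^6 m × 0.4773 = 4.48089 × 10^6 m ≈ 4.481 Mm
(b) rₐ = a(1 + e) = 9.388 × 10^6 m × 1.5227 = 1.42951 × 10^7 m ≈ 14.3 Mm

Final answer:
(a) rₚ = 4.481 Mm
(b) rₐ = 14.3 Mm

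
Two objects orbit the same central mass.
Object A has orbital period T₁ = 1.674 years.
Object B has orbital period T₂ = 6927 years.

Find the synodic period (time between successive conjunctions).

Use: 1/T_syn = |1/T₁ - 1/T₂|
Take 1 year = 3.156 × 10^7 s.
T₁ = 1.674 years = 5.28314 × 10^7 s
T₂ = 6927 years = 2.18616 × 10^11 s
1/T₁ = 1.89281 × 10^-8 s⁻¹
1/T₂ = 4.57423 × 10^-12 s⁻¹
|1/T₁ − 1/T₂| = 1.89235 × 10^-8 s⁻¹
T_syn = 1 / |1/T₁ − 1/T₂| = 5.28442 × 10^7 s ≈ 1.674 years

Final answer: T_syn = 1.674 years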